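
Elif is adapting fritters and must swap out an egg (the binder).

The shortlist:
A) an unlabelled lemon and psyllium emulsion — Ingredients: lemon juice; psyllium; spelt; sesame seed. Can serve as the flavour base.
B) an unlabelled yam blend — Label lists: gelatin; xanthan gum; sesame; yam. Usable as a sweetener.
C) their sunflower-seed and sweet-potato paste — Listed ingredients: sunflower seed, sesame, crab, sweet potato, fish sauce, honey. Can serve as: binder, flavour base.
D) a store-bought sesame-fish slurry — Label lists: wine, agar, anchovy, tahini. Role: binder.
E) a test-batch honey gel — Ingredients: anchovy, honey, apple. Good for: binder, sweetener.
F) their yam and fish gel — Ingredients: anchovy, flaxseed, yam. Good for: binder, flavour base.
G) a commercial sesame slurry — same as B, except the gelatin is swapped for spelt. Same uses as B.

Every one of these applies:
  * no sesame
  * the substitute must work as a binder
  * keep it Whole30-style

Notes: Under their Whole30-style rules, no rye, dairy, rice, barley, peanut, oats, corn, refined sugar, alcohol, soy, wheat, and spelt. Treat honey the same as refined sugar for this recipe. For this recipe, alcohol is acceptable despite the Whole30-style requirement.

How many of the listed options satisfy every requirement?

A: not usable as a binder; has spelt, so not Whole30-style (and 1 more) — out
B: not usable as a binder; has sesame, so not sesame-free — reject
C: has honey, so not Whole30-style; has sesame, so not sesame-free — out
D: has tahini, so not sesame-free — out
E: has honey, so not Whole30-style — reject
F: Whole30-style, no sesame — valid
G: not usable as a binder; has spelt, so not Whole30-style (and 1 more) — out

1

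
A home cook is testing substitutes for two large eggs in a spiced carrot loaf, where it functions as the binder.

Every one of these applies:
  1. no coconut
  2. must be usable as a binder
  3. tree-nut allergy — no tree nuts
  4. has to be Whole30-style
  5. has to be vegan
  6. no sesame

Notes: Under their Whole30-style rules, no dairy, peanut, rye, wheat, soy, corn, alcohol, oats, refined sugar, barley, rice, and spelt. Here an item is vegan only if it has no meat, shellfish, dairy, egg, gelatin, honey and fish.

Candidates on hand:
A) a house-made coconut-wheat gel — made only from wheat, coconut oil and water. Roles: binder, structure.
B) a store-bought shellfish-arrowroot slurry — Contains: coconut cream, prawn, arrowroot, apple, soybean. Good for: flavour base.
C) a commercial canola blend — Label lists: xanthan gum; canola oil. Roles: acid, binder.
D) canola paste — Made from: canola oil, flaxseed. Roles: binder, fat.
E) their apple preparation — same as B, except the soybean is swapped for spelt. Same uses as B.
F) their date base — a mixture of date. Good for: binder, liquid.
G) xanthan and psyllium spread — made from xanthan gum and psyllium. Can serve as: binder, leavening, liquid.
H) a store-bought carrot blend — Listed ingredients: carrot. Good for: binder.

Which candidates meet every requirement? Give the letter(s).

C, D, F, G, H

A: has wheat, so not Whole30-style; has coconut oil, so not coconut-free — reject
B: not usable as a binder; has soybean, so not Whole30-style (and 2 more) — out
C: only canola oil and xanthan gum; none excluded — OK
D: only canola oil and flaxseed; none excluded — valid
E: not usable as a binder; has spelt, so not Whole30-style (and 2 more) — out
F: only date; none excluded — keep
G: works as a binder, no sesame, no tree nuts — OK
H: only carrot; none excluded — OK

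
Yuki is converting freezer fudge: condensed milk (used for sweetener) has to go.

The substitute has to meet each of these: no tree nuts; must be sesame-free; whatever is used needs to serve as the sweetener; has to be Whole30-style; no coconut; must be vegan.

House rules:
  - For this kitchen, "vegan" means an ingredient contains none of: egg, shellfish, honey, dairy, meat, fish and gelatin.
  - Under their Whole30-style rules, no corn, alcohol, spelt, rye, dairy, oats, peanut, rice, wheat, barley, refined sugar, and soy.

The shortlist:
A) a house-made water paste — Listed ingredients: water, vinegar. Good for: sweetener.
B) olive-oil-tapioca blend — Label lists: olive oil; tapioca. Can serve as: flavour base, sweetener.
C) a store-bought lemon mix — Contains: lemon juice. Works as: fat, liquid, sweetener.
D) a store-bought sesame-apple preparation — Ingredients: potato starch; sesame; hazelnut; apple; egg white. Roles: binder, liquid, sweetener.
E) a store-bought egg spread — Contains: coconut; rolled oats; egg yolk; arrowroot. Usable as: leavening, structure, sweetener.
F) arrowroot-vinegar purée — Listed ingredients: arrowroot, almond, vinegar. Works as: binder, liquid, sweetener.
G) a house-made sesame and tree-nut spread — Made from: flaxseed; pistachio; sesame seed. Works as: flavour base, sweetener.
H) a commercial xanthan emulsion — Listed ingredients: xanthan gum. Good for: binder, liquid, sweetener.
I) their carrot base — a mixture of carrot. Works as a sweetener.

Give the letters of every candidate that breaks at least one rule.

D, E, F, G

A: every rule checks out — OK
B: works as a sweetener, vegan, Whole30-style — keep
C: only lemon juice; none excluded — valid
D: has egg white, so not vegan; has hazelnut, so not tree-nut-free (and 1 more) — out
E: has egg yolk, so not vegan; has rolled oats, so not Whole30-style (and 1 more) — out
F: has almond, so not tree-nut-free — out
G: has pistachio, so not tree-nut-free; has sesame seed, so not sesame-free — out
H: only xanthan gum; none excluded — OK
I: no coconut, Whole30-style — valid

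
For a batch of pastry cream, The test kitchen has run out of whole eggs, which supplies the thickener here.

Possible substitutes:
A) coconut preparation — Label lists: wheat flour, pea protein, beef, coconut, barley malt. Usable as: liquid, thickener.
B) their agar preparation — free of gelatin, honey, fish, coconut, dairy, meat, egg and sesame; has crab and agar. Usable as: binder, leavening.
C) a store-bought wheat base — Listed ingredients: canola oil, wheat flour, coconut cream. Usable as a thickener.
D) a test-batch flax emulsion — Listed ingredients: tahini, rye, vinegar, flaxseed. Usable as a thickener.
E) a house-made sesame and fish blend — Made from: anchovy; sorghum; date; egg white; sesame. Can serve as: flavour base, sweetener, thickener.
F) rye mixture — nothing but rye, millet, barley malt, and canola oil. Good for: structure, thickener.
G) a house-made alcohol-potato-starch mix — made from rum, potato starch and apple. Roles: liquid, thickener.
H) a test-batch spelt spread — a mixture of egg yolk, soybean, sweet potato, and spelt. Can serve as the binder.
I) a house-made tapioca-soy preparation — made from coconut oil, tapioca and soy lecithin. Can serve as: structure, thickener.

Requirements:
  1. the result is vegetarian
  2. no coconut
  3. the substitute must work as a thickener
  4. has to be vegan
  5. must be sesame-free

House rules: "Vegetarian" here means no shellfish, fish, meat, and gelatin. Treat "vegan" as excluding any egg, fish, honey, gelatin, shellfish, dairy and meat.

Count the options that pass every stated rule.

A: has beef, so not vegetarian; has beef, so not vegan (and 1 more) — out
B: not usable as a thickener; has crab, so not vegetarian (and 1 more) — out
C: has coconut cream, so not coconut-free — out
D: has tahini, so not sesame-free — reject
E: has anchovy, so not vegetarian; has egg white, so not vegan (and 1 more) — no
F: works as a thickener, no coconut, vegetarian — OK
G: every rule checks out — valid
H: not usable as a thickener; has egg yolk, so not vegan — out
I: has coconut oil, so not coconut-free — reject

2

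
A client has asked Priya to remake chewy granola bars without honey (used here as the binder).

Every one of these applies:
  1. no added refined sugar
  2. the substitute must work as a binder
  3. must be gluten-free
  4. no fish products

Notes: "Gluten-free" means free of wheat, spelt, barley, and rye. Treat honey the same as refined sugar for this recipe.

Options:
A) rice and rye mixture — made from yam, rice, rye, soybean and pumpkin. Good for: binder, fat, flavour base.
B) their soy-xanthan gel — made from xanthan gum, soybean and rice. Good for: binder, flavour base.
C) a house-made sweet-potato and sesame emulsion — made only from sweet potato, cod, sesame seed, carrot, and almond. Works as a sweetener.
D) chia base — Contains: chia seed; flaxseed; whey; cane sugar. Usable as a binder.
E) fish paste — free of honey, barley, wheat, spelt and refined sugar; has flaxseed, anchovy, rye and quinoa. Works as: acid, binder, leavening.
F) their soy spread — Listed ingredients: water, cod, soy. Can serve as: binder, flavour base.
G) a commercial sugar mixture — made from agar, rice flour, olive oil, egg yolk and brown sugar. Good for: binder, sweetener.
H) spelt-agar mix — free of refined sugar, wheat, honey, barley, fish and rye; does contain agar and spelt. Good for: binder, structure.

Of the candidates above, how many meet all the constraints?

1

A: has rye, so not gluten-free — reject
B: every rule checks out — keep
C: not usable as a binder; has cod, so not fish-free — reject
D: has cane sugar, so not no-added-sugar — reject
E: has rye, so not gluten-free; has anchovy, so not fish-free — no
F: has cod, so not fish-free — out
G: has brown sugar, so not no-added-sugar — out
H: has spelt, so not gluten-free — no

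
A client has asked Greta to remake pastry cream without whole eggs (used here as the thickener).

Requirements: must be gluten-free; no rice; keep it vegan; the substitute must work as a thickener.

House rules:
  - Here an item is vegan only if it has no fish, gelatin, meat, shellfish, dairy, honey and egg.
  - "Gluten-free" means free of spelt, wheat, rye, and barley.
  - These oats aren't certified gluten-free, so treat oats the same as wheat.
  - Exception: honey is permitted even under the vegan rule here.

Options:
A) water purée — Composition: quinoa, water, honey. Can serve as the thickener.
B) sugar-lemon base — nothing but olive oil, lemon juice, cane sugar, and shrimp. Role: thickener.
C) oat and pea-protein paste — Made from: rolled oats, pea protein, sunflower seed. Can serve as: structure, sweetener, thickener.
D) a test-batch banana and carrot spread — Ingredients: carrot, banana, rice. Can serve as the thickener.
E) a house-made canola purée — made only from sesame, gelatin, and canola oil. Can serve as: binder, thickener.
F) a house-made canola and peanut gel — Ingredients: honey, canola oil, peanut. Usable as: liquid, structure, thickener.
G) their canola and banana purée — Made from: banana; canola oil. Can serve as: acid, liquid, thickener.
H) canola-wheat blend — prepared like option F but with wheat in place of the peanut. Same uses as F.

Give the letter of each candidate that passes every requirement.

A: honey is permitted under the vegan carve-out; nothing else excluded — keep
B: has shrimp, so not vegan — out
C: has rolled oats, so not gluten-free — out
D: has rice, so not rice-free — no
E: has gelatin, so not vegan — no
F: honey is permitted under the vegan carve-out; nothing else excluded — OK
G: nothing on the exclusion list — valid
H: has wheat, so not gluten-free — no

A, F, G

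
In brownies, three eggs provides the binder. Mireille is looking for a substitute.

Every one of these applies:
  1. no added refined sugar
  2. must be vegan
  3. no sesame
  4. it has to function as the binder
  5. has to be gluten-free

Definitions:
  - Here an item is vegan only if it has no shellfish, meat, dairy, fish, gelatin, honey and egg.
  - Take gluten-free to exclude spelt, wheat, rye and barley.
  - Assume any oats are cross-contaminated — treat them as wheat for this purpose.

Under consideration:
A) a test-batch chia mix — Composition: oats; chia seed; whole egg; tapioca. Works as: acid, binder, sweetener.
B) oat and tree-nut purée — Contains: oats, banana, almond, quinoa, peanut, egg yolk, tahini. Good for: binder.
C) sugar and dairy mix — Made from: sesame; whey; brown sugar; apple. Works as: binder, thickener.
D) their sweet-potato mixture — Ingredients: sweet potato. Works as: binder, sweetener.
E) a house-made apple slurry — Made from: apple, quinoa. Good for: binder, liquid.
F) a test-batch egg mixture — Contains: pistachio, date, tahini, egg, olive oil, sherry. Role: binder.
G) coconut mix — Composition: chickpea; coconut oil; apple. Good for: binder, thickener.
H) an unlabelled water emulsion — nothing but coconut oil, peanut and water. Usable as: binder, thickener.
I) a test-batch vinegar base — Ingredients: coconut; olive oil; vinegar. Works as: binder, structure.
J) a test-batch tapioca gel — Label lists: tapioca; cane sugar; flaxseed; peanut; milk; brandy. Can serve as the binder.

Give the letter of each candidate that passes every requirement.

D, E, G, H, I

A: has whole egg, so not vegan; has oats, so not gluten-free — reject
B: has egg yolk, so not vegan; has oats, so not gluten-free (and 1 more) — out
C: has whey, so not vegan; has brown sugar, so not no-added-sugar (and 1 more) — no
D: only sweet potato; none excluded — keep
E: nothing on the exclusion list — OK
F: has egg, so not vegan; has tahini, so not sesame-free — no
G: works as a binder, no refined sugar, gluten-free — OK
H: only coconut oil, peanut and water; none excluded — OK
I: nothing on the exclusion list — keep
J: has milk, so not vegan; has cane sugar, so not no-added-sugar — no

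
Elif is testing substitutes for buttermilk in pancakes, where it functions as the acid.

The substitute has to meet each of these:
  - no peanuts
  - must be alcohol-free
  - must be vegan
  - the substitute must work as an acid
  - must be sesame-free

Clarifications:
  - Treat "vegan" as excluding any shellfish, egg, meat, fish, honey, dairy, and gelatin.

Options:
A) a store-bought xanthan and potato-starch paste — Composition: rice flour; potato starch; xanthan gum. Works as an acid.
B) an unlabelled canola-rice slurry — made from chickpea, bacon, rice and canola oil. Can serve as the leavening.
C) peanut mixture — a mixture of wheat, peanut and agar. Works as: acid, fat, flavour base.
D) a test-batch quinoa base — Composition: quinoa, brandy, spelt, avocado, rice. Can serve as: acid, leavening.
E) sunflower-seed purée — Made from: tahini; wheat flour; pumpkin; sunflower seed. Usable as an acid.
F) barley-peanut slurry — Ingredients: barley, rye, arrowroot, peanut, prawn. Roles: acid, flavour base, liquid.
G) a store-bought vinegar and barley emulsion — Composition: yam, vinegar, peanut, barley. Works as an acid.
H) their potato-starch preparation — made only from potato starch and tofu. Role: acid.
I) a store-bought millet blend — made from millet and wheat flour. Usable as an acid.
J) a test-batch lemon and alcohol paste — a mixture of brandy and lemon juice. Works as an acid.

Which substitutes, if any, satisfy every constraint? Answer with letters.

A, H, I

A: works as an acid, no alcohol, vegan — valid
B: not usable as an acid; has bacon, so not vegan — out
C: has peanut, so not peanut-free — out
D: has brandy, so not alcohol-free — reject
E: has tahini, so not sesame-free — reject
F: has prawn, so not vegan; has peanut, so not peanut-free — out
G: has peanut, so not peanut-free — reject
H: nothing on the exclusion list — valid
I: every rule checks out — valid
J: has brandy, so not alcohol-free — no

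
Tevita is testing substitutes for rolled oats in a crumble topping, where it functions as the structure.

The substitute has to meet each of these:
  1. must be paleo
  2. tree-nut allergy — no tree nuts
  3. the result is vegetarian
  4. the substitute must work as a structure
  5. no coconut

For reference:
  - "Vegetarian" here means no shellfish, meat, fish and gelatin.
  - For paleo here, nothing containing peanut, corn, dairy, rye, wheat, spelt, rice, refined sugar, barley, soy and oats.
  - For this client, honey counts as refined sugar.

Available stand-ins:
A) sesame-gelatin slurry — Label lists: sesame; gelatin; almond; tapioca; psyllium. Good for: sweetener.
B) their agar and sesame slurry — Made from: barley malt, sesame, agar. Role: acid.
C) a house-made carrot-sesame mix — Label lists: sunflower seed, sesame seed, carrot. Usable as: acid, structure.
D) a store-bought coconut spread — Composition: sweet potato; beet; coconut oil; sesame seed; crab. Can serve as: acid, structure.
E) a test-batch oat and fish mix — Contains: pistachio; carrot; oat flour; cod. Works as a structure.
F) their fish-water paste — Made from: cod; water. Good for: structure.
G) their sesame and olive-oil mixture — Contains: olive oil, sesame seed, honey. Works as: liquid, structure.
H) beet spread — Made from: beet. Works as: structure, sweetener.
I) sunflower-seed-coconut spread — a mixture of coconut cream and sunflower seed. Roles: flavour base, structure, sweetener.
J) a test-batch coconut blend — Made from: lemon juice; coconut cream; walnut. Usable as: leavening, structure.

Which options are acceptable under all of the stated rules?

C, H

A: not usable as a structure; has gelatin, so not vegetarian (and 1 more) — out
B: not usable as a structure; has barley malt, so not paleo — reject
C: all constraints satisfied — OK
D: has crab, so not vegetarian; has coconut oil, so not coconut-free — out
E: has cod, so not vegetarian; has oat flour, so not paleo (and 1 more) — out
F: has cod, so not vegetarian — no
G: has honey, so not paleo — no
H: only beet; none excluded — keep
I: has coconut cream, so not coconut-free — out
J: has coconut cream, so not coconut-free; has walnut, so not tree-nut-free — out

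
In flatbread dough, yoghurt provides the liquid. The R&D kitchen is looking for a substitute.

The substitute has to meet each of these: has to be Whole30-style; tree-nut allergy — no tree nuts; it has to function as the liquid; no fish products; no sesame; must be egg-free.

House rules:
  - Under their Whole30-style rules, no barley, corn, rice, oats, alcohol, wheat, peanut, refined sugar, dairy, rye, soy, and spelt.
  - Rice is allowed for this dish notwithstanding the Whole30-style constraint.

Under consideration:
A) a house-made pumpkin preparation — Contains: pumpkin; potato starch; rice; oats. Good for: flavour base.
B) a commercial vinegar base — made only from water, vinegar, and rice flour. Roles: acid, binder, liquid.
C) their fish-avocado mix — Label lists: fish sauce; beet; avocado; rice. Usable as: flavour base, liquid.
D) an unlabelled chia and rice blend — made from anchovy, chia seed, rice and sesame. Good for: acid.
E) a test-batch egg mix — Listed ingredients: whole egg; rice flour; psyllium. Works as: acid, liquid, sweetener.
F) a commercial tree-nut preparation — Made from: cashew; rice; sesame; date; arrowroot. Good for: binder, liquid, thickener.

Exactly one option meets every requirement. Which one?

B

A: not usable as a liquid; has oats, so not Whole30-style — out
B: rice is permitted under the Whole30-style carve-out; nothing else excluded — keep
C: has fish sauce, so not fish-free — no
D: not usable as a liquid; has anchovy, so not fish-free (and 1 more) — no
E: has whole egg, so not egg-free — out
F: has sesame, so not sesame-free; has cashew, so not tree-nut-free — out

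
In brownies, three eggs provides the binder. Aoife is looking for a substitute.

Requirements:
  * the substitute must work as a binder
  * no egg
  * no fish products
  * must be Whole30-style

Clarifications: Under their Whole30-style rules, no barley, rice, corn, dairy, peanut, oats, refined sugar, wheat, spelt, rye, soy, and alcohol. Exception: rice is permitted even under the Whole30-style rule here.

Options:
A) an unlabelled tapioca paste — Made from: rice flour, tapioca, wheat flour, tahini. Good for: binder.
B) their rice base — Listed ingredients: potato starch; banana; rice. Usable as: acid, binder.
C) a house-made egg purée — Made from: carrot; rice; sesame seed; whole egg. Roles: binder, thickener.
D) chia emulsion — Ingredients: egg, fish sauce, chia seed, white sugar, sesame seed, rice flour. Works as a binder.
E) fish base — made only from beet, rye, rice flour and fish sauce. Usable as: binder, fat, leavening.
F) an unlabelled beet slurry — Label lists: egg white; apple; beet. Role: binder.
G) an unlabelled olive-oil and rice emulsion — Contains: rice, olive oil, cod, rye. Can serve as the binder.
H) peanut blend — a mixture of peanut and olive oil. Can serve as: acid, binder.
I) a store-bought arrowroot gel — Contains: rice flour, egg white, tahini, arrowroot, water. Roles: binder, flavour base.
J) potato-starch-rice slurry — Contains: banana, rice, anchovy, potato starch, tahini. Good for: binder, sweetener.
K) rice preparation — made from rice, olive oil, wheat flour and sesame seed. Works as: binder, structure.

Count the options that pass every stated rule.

A: has wheat flour, so not Whole30-style — out
B: rice is permitted under the Whole30-style carve-out; nothing else excluded — OK
C: has whole egg, so not egg-free — out
D: has white sugar, so not Whole30-style; has egg, so not egg-free (and 1 more) — no
E: has rye, so not Whole30-style; has fish sauce, so not fish-free — no
F: has egg white, so not egg-free — reject
G: has rye, so not Whole30-style; has cod, so not fish-free — reject
H: has peanut, so not Whole30-style — out
I: has egg white, so not egg-free — no
J: has anchovy, so not fish-free — out
K: has wheat flour, so not Whole30-style — out

1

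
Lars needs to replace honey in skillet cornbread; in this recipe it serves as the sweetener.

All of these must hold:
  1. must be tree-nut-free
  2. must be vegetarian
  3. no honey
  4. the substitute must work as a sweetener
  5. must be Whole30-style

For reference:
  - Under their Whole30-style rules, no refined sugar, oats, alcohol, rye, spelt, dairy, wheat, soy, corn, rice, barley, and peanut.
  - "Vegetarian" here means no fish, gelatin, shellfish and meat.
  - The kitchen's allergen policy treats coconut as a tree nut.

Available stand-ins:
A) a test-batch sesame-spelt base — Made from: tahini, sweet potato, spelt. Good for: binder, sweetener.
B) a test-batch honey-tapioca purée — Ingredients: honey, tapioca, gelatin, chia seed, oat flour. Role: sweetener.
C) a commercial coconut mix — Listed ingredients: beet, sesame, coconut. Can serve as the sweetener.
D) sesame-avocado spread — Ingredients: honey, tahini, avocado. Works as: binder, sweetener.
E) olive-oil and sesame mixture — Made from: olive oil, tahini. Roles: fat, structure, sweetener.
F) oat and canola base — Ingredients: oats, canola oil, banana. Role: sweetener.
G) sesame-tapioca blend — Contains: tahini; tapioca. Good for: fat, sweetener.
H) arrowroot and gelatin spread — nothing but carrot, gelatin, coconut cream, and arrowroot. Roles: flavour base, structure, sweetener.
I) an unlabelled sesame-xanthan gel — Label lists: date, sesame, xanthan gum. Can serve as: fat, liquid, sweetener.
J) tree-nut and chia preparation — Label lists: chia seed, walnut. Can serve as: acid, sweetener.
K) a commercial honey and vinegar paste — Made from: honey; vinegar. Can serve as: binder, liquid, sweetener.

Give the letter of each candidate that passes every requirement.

A: has spelt, so not Whole30-style — reject
B: has oat flour, so not Whole30-style; has gelatin, so not vegetarian (and 1 more) — out
C: has coconut, so not tree-nut-free — no
D: has honey, so not honey-free — out
E: vegetarian, tree-nut-free — keep
F: has oats, so not Whole30-style — reject
G: nothing on the exclusion list — valid
H: has gelatin, so not vegetarian; has coconut cream, so not tree-nut-free — reject
I: only sesame, date, and xanthan gum; none excluded — valid
J: has walnut, so not tree-nut-free — no
K: has honey, so not honey-free — out

E, G, I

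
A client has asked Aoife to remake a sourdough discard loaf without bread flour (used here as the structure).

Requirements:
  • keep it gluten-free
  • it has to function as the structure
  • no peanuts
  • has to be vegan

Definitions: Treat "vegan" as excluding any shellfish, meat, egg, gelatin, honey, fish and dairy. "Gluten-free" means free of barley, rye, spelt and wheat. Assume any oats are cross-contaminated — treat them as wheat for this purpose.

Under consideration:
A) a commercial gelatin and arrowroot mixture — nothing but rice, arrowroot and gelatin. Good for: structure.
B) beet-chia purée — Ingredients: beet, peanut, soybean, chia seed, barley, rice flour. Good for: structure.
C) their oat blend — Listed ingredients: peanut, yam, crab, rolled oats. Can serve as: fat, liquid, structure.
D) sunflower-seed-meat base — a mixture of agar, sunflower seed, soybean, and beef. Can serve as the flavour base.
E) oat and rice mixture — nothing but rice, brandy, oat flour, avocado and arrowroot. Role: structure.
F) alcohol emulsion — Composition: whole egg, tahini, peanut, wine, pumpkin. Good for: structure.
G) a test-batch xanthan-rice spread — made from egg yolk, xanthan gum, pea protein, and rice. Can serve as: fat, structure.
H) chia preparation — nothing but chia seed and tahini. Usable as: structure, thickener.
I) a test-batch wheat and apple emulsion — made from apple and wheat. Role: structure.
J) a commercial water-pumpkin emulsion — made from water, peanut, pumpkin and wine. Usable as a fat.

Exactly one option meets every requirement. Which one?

A: has gelatin, so not vegan — out
B: has barley, so not gluten-free; has peanut, so not peanut-free — reject
C: has crab, so not vegan; has rolled oats, so not gluten-free (and 1 more) — no
D: not usable as a structure; has beef, so not vegan — no
E: has oat flour, so not gluten-free — reject
F: has whole egg, so not vegan; has peanut, so not peanut-free — out
G: has egg yolk, so not vegan — out
H: vegan, gluten-free — valid
I: has wheat, so not gluten-free — no
J: not usable as a structure; has peanut, so not peanut-free — no

H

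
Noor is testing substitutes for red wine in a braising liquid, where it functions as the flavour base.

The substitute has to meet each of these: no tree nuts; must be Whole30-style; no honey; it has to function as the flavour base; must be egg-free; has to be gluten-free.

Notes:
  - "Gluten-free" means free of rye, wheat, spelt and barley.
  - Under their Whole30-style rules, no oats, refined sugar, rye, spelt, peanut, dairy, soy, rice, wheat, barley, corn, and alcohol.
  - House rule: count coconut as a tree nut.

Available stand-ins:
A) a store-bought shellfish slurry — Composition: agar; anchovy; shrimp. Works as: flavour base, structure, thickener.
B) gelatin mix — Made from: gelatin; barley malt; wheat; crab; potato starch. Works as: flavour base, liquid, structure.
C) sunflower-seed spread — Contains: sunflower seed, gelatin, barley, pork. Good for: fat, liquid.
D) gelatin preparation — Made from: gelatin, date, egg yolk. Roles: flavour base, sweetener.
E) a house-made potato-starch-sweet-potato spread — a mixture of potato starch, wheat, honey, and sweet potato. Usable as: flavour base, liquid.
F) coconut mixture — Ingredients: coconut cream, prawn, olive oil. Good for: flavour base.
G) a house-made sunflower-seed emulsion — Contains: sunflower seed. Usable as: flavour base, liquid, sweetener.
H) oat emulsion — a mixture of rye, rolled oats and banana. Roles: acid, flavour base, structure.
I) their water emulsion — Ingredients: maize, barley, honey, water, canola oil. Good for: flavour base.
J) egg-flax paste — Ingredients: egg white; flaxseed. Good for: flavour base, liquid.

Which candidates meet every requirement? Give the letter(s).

A, G

A: only anchovy, shrimp, and agar; none excluded — valid
B: has barley malt, so not gluten-free; has barley malt, so not Whole30-style — out
C: not usable as a flavour base; has barley, so not gluten-free (and 1 more) — out
D: has egg yolk, so not egg-free — no
E: has wheat, so not gluten-free; has wheat, so not Whole30-style (and 1 more) — reject
F: has coconut cream, so not tree-nut-free — reject
G: all constraints satisfied — OK
H: has rye, so not gluten-free; has rolled oats, so not Whole30-style — no
I: has barley, so not gluten-free; has barley, so not Whole30-style (and 1 more) — out
J: has egg white, so not egg-free — no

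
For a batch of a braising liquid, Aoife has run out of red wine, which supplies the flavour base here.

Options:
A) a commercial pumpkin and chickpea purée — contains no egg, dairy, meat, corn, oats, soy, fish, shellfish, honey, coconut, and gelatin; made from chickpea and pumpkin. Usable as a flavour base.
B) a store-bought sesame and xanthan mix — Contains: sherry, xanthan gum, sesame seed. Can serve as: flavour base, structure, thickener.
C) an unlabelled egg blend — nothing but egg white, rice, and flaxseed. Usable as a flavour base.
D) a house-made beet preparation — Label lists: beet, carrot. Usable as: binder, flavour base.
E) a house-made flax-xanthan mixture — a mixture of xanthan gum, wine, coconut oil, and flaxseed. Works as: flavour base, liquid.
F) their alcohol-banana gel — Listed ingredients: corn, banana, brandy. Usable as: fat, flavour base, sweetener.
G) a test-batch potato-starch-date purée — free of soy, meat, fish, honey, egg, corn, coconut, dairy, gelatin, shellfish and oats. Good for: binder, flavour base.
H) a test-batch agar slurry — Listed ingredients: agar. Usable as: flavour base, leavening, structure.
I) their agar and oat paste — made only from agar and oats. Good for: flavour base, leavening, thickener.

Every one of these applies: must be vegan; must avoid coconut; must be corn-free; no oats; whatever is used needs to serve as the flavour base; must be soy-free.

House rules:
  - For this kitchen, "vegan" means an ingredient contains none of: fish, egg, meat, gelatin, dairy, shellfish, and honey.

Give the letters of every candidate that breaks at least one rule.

C, E, F, I

A: nothing on the exclusion list — OK
B: no coconut, vegan — valid
C: has egg white, so not vegan — no
D: every rule checks out — valid
E: has coconut oil, so not coconut-free — out
F: has corn, so not corn-free — no
G: no soy, no oats — valid
H: no coconut, no corn — keep
I: has oats, so not oat-free — no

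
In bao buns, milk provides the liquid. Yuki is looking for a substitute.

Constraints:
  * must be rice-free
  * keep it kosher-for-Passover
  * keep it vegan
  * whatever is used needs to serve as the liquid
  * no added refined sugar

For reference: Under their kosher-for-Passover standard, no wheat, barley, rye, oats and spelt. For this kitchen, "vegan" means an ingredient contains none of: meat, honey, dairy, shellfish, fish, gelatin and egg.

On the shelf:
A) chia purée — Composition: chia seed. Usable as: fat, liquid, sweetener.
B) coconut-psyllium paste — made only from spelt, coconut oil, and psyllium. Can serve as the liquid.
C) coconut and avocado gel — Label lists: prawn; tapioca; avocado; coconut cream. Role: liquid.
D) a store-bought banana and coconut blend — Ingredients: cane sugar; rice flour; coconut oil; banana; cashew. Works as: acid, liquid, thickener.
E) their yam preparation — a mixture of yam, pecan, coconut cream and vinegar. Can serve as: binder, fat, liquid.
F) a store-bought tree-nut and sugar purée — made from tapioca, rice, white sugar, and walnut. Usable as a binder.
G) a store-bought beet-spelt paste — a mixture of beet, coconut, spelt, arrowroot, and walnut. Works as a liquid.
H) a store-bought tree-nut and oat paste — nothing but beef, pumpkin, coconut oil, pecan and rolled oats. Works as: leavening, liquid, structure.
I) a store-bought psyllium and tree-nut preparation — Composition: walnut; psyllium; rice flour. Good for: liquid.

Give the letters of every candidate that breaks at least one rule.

A: nothing on the exclusion list — OK
B: has spelt, so not kosher-for-Passover — no
C: has prawn, so not vegan — out
D: has rice flour, so not rice-free; has cane sugar, so not no-added-sugar — out
E: works as a liquid, no refined sugar, no rice — keep
F: not usable as a liquid; has rice, so not rice-free (and 1 more) — out
G: has spelt, so not kosher-for-Passover — no
H: has rolled oats, so not kosher-for-Passover; has beef, so not vegan — reject
I: has rice flour, so not rice-free — reject

B, C, D, F, G, H, I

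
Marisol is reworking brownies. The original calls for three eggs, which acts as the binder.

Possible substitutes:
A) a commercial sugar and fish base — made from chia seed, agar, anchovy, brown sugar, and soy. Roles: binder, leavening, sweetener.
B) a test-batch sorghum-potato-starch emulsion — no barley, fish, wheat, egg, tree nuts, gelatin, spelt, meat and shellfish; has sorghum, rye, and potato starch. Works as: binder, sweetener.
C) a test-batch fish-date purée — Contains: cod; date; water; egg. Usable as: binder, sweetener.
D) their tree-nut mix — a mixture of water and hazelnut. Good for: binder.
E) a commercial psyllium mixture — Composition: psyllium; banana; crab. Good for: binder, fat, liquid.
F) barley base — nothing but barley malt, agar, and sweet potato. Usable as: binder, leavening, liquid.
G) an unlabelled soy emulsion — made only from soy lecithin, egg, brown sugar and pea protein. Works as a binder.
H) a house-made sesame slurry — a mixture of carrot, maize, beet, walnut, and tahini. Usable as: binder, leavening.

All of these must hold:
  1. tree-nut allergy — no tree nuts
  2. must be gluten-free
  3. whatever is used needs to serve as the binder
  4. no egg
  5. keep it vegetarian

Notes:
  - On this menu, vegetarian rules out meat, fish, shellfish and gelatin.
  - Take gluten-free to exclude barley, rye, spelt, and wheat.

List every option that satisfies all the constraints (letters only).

A: has anchovy, so not vegetarian — no
B: has rye, so not gluten-free — out
C: has cod, so not vegetarian; has egg, so not egg-free — reject
D: has hazelnut, so not tree-nut-free — reject
E: has crab, so not vegetarian — out
F: has barley malt, so not gluten-free — out
G: has egg, so not egg-free — reject
H: has walnut, so not tree-nut-free — reject

none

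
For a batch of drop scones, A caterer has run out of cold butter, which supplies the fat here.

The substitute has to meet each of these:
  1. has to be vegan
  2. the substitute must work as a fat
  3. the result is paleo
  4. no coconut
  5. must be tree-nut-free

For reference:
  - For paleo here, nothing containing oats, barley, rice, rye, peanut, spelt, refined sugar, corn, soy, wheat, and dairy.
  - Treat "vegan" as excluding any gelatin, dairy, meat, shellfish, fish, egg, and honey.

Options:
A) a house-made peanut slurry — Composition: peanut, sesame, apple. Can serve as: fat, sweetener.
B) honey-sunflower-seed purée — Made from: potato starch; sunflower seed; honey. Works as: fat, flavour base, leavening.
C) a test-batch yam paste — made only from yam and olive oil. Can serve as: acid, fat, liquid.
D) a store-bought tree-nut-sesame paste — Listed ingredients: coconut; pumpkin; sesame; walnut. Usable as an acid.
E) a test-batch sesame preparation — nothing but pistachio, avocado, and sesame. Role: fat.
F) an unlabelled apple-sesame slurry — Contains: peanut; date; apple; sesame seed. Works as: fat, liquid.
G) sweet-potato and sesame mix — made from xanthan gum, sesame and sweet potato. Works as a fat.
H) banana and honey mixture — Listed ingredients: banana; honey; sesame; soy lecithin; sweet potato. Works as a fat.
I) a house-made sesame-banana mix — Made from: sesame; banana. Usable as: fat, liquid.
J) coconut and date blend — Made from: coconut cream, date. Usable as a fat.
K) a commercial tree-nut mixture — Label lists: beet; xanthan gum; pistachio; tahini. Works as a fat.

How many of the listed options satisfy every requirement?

3

A: has peanut, so not paleo — reject
B: has honey, so not vegan — out
C: works as a fat, no tree nuts, vegan — keep
D: not usable as a fat; has coconut, so not coconut-free (and 1 more) — reject
E: has pistachio, so not tree-nut-free — no
F: has peanut, so not paleo — out
G: no tree nuts, no coconut — OK
H: has soy lecithin, so not paleo; has honey, so not vegan — reject
I: works as a fat, no coconut, paleo — OK
J: has coconut cream, so not coconut-free — no
K: has pistachio, so not tree-nut-free — out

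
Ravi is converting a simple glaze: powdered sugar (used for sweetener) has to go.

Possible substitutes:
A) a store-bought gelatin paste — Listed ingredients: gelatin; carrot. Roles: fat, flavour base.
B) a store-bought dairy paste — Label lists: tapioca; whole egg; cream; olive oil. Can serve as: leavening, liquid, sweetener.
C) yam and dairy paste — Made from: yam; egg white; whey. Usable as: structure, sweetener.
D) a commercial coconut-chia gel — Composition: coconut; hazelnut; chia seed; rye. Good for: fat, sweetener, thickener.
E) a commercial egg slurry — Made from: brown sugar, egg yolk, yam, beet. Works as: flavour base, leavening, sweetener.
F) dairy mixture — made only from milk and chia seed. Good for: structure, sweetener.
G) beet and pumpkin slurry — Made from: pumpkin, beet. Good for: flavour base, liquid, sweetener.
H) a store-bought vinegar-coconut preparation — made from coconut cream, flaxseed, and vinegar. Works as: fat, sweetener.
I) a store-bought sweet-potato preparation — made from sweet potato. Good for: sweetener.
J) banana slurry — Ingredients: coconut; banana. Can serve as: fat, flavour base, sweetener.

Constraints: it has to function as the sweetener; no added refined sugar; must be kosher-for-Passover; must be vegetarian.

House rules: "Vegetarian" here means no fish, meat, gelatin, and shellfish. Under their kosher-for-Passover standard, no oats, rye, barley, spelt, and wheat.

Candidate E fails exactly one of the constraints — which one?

no-added-sugar

usable as a sweetener: satisfied
vegetarian: satisfied
kosher-for-Passover: satisfied
no-added-sugar: has brown sugar — fails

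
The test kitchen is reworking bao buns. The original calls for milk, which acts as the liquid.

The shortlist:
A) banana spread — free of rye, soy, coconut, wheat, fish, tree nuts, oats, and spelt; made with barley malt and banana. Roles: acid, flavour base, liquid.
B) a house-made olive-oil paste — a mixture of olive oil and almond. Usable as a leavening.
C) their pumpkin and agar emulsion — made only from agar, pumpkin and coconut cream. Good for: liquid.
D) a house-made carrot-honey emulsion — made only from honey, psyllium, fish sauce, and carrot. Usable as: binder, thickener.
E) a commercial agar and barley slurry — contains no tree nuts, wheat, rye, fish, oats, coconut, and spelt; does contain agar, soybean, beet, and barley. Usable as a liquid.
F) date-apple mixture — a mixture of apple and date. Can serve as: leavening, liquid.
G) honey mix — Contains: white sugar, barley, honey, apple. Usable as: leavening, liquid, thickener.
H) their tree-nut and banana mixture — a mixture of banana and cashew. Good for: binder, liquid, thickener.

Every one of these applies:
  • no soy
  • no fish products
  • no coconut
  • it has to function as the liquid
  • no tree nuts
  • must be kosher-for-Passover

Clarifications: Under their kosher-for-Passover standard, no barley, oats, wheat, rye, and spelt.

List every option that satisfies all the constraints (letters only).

A: has barley malt, so not kosher-for-Passover — out
B: not usable as a liquid; has almond, so not tree-nut-free — out
C: has coconut cream, so not coconut-free — out
D: not usable as a liquid; has fish sauce, so not fish-free — reject
E: has barley, so not kosher-for-Passover; has soybean, so not soy-free — no
F: works as a liquid, kosher-for-Passover, no tree nuts — keep
G: has barley, so not kosher-for-Passover — no
H: has cashew, so not tree-nut-free — reject

F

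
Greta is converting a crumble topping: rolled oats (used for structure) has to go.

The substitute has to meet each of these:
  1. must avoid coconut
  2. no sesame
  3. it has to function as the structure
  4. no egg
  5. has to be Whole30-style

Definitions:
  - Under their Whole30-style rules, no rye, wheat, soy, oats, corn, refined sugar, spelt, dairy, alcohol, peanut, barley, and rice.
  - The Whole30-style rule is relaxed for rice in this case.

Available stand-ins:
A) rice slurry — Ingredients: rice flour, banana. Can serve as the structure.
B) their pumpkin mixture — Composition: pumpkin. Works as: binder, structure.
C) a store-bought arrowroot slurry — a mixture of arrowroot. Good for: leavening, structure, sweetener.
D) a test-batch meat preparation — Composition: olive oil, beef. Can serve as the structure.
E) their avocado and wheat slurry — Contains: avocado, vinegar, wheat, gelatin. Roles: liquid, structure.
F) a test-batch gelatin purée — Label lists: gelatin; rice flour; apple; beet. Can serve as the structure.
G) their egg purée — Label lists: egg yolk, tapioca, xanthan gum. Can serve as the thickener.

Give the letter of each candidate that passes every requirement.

A: rice is permitted under the Whole30-style carve-out; nothing else excluded — OK
B: no egg, Whole30-style — keep
C: works as a structure, no egg, Whole30-style — valid
D: no sesame, Whole30-style — keep
E: has wheat, so not Whole30-style — out
F: rice is permitted under the Whole30-style carve-out; nothing else excluded — valid
G: not usable as a structure; has egg yolk, so not egg-free — out

A, B, C, D, F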